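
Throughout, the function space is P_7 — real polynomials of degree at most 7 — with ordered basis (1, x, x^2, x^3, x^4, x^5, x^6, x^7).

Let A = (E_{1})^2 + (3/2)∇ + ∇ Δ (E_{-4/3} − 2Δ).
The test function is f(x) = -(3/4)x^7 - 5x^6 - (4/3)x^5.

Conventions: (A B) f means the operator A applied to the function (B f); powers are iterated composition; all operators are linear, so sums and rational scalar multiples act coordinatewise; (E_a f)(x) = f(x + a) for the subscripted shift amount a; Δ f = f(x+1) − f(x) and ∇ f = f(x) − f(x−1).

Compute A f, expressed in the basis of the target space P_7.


E_{1} f = -(3/4)x^7 - (41/4)x^6 - (565/12)x^5 - (1295/12)x^4 - (1675/12)x^3 - (1249/12)x^2 - (503/12)x - 85/12
E_{1} E_{1} f = -(3/4)x^7 - (31/2)x^6 - (373/3)x^5 - (1570/3)x^4 - (3820/3)x^3 - (5432/3)x^2 - (4208/3)x - 1376/3
∇ f = -(21/4)x^6 - (57/4)x^5 + (505/12)x^4 - (725/12)x^3 + (551/12)x^2 - (217/12)x + 35/12
((3/2)∇) f = -(63/8)x^6 - (171/8)x^5 + (505/8)x^4 - (725/8)x^3 + (551/8)x^2 - (217/8)x + 35/8
E_{-4/3} f = -(3/4)x^7 + 2x^6 + (32/3)x^5 - (560/9)x^4 + (3520/27)x^3 - (11264/81)x^2 + (2048/27)x - 4096/243
Δ f = -(21/4)x^6 - (183/4)x^5 - (1295/12)x^4 - (1675/12)x^3 - (1249/12)x^2 - (503/12)x - 85/12
(-2Δ) f = (21/2)x^6 + (183/2)x^5 + (1295/6)x^4 + (1675/6)x^3 + (1249/6)x^2 + (503/6)x + 85/6
(E_{-4/3} − 2Δ) f = -(3/4)x^7 + (25/2)x^6 + (613/6)x^5 + (2765/18)x^4 + (22115/54)x^3 + (11195/162)x^2 + (8623/54)x - 1307/486
Δ (E_{-4/3} − 2Δ) f = -(21/4)x^6 + (237/4)x^5 + (8065/12)x^4 + (66955/36)x^3 + (120373/36)x^2 + (830039/324)x + 293497/324
∇ Δ (E_{-4/3} − 2Δ) f = -(63/2)x^5 + 375x^4 + (11945/6)x^3 + (6655/3)x^2 + (62431/18)x + 38105/81
((E_{1})^2 + (3/2)∇ + ∇ Δ (E_{-4/3} − 2Δ)) f = -(3/4)x^7 - (187/8)x^6 - (4253/24)x^5 - (2045/24)x^4 + (5015/8)x^3 + (11437/24)x^2 + (146779/72)x + 10459/648

the image equals g(x) = -(3/4)x^7 - (187/8)x^6 - (4253/24)x^5 - (2045/24)x^4 + (5015/8)x^3 + (11437/24)x^2 + (146779/72)x + 10459/648


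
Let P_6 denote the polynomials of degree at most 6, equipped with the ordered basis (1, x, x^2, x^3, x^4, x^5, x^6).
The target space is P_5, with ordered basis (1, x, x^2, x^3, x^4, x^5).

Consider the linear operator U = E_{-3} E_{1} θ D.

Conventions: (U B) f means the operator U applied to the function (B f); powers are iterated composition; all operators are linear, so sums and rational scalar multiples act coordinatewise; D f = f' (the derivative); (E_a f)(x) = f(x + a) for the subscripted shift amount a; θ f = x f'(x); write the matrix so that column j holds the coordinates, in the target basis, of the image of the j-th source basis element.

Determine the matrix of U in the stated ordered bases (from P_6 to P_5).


image of 1: 0
image of x: 0
image of x^2: 2x - 4
image of x^3: 6x^2 - 24x + 24
image of x^4: 12x^3 - 72x^2 + 144x - 96
image of x^5: 20x^4 - 160x^3 + 480x^2 - 640x + 320
image of x^6: 30x^5 - 300x^4 + 1200x^3 - 2400x^2 + 2400x - 960
each image's coordinates form column j of the matrix

the matrix is [[0, 0, -4, 24, -96, 320, -960]; [0, 0, 2, -24, 144, -640, 2400]; [0, 0, 0, 6, -72, 480, -2400]; [0, 0, 0, 0, 12, -160, 1200]; [0, 0, 0, 0, 0, 20, -300]; [0, 0, 0, 0, 0, 0, 30]] (rows listed top to bottom)


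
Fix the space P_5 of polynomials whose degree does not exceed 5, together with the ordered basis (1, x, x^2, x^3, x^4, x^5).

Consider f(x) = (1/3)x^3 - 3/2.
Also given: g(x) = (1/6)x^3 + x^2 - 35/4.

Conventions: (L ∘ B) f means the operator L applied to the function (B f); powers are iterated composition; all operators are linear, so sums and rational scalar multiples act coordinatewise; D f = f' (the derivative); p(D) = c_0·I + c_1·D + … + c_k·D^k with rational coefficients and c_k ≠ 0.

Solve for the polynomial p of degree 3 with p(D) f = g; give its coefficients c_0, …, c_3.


D^0 f = (1/3)x^3 - 3/2
D^1 f = x^2
D^2 f = 2x
D^3 f = 2
matching coefficients of g against c_0 f + c_1 Df + … from the top degree down determines the c_i
solution: c_0 = 1/2, c_1 = 1, c_2 = 0, c_3 = -4

p(D) = (1/2)·I + D − 4·D^3, i.e. c_0 = 1/2, c_1 = 1, c_2 = 0, c_3 = -4


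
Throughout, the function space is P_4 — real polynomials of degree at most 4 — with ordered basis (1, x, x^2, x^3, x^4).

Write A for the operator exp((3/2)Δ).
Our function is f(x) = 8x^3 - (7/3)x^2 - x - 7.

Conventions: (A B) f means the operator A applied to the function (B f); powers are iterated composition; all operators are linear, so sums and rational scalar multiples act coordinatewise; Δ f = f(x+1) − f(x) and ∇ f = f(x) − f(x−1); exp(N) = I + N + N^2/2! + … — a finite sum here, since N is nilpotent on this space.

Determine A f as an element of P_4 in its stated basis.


order-1 term: 36x^2 + 29x + 7
order-2 term: 54x + 195/4
order-3 term: 27
the series for exp((3/2)Δ) f terminates at order 3
exp((3/2)Δ) f = 8x^3 + (101/3)x^2 + 82x + 303/4

the image equals g(x) = 8x^3 + (101/3)x^2 + 82x + 303/4


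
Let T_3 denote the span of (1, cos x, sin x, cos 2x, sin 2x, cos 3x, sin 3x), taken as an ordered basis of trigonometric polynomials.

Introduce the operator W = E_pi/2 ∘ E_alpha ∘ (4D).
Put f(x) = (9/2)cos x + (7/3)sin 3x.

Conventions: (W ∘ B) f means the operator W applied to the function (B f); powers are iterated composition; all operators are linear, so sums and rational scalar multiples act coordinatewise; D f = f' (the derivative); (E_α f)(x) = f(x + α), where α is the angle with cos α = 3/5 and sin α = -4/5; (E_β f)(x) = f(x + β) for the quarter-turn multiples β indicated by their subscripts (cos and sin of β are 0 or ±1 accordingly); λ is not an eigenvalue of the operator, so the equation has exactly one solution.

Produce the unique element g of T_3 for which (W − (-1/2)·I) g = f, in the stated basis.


the image equals g(x) = -(171/277)cos x + (288/277)sin x + (4928/66509)cos 3x - (37562/199527)sin 3x

write g with unknown coordinates in the stated basis and equate coefficients in (W − (-1/2)·I) g = f
solving from the highest basis element down gives g = -(171/277)cos x + (288/277)sin x + (4928/66509)cos 3x - (37562/199527)sin 3x
check: W g = (1332/277)cos x - (144/277)sin x - (2464/66509)cos 3x + (161448/66509)sin 3x
so W g − (-1/2)·g = (9/2)cos x + (7/3)sin 3x = f ✓


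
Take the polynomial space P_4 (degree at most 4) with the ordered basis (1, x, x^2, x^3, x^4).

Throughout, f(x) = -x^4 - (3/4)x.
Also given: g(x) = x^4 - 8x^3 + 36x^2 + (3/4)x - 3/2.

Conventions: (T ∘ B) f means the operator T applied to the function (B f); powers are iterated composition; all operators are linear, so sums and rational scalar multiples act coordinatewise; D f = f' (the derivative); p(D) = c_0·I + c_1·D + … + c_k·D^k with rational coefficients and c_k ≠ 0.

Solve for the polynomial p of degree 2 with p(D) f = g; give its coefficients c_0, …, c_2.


p(D) = -I + 2·D − 3·D^2, i.e. c_0 = -1, c_1 = 2, c_2 = -3

D^0 f = -x^4 - (3/4)x
D^1 f = -4x^3 - 3/4
D^2 f = -12x^2
matching coefficients of g against c_0 f + c_1 Df + … from the top degree down determines the c_i
solution: c_0 = -1, c_1 = 2, c_2 = -3


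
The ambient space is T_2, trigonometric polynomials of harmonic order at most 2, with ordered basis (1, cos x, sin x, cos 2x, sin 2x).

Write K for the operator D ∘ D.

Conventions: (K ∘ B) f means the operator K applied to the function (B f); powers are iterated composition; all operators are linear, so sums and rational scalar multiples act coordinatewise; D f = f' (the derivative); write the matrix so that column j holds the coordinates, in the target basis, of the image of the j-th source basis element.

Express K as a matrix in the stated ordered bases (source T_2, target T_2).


image of 1: 0
image of cos x: -cos x
image of sin x: -sin x
image of cos 2x: -4cos 2x
image of sin 2x: -4sin 2x
each image's coordinates form column j of the matrix

the matrix is [[0, 0, 0, 0, 0]; [0, -1, 0, 0, 0]; [0, 0, -1, 0, 0]; [0, 0, 0, -4, 0]; [0, 0, 0, 0, -4]] (rows listed top to bottom)


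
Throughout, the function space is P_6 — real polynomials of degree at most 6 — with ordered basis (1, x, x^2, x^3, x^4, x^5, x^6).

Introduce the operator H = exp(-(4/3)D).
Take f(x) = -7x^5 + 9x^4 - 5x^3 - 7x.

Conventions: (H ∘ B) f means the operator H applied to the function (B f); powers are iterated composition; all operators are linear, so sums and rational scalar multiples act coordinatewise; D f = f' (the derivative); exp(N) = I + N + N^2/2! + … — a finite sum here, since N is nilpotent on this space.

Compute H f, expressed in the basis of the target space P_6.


order-1 term: (140/3)x^4 - 48x^3 + 20x^2 + 28/3
order-2 term: -(1120/9)x^3 + 96x^2 - (80/3)x
order-3 term: (4480/27)x^2 - (256/3)x + 320/27
order-4 term: -(8960/81)x + 256/9
order-5 term: 7168/243
the series for exp(-(4/3)D) f terminates at order 5
exp(-(4/3)D) f = -7x^5 + (167/3)x^4 - (1597/9)x^3 + (7612/27)x^2 - (18599/81)x + 19228/243

g(x) = -7x^5 + (167/3)x^4 - (1597/9)x^3 + (7612/27)x^2 - (18599/81)x + 19228/243


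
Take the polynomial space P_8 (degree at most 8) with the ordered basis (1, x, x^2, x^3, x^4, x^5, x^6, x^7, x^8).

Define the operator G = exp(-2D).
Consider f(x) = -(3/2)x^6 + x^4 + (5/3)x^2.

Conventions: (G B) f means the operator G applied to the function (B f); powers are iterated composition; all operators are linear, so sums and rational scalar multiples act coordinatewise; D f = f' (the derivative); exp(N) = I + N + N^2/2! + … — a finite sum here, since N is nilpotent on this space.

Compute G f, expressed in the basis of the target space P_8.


the result is g(x) = -(3/2)x^6 + 18x^5 - 89x^4 + 232x^3 - (1003/3)x^2 + (748/3)x - 220/3

order-1 term: 18x^5 - 8x^3 - (20/3)x
order-2 term: -90x^4 + 24x^2 + 20/3
order-3 term: 240x^3 - 32x
order-4 term: -360x^2 + 16
order-5 term: 288x
order-6 term: -96
the series for exp(-2D) f terminates at order 6
exp(-2D) f = -(3/2)x^6 + 18x^5 - 89x^4 + 232x^3 - (1003/3)x^2 + (748/3)x - 220/3


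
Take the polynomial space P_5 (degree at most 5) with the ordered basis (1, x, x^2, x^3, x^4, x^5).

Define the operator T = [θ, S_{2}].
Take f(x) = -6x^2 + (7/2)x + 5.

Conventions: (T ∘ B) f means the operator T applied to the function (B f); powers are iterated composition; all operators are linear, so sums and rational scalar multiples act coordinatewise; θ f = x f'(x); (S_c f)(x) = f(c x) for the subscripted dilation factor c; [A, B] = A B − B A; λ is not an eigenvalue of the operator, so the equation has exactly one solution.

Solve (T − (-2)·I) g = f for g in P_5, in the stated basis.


the image equals g(x) = -3x^2 + (7/4)x + 5/2

write g with unknown coordinates in the stated basis and equate coefficients in (T − (-2)·I) g = f
solving from the highest basis element down gives g = -3x^2 + (7/4)x + 5/2
check: T g = 0
so T g − (-2)·g = -6x^2 + (7/2)x + 5 = f ✓


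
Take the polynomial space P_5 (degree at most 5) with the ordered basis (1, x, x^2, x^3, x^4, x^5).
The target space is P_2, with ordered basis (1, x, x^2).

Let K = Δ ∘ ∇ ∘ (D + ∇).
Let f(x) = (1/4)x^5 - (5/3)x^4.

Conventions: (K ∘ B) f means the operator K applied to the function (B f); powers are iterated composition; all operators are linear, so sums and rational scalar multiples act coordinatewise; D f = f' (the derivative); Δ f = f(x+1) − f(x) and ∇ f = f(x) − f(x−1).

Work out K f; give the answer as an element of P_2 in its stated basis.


the image equals g(x) = 30x^2 - 95x + 30

D f = (5/4)x^4 - (20/3)x^3
∇ f = (5/4)x^4 - (55/6)x^3 + (25/2)x^2 - (95/12)x + 23/12
(D + ∇) f = (5/2)x^4 - (95/6)x^3 + (25/2)x^2 - (95/12)x + 23/12
∇ (D + ∇) f = 10x^3 - (125/2)x^2 + (165/2)x - 155/4
Δ ∇ (D + ∇) f = 30x^2 - 95x + 30


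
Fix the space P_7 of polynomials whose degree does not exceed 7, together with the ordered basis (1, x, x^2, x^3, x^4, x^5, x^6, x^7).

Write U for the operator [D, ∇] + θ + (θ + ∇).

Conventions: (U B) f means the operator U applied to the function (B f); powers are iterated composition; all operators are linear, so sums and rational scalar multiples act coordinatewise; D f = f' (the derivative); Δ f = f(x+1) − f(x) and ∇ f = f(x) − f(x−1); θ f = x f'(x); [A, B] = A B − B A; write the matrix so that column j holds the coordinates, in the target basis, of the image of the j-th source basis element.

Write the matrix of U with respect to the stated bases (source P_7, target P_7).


image of 1: 0
image of x: 2x + 1
image of x^2: 4x^2 + 2x - 1
image of x^3: 6x^3 + 3x^2 - 3x + 1
image of x^4: 8x^4 + 4x^3 - 6x^2 + 4x - 1
image of x^5: 10x^5 + 5x^4 - 10x^3 + 10x^2 - 5x + 1
image of x^6: 12x^6 + 6x^5 - 15x^4 + 20x^3 - 15x^2 + 6x - 1
image of x^7: 14x^7 + 7x^6 - 21x^5 + 35x^4 - 35x^3 + 21x^2 - 7x + 1
each image's coordinates form column j of the matrix

the matrix is [[0, 1, -1, 1, -1, 1, -1, 1]; [0, 2, 2, -3, 4, -5, 6, -7]; [0, 0, 4, 3, -6, 10, -15, 21]; [0, 0, 0, 6, 4, -10, 20, -35]; [0, 0, 0, 0, 8, 5, -15, 35]; [0, 0, 0, 0, 0, 10, 6, -21]; [0, 0, 0, 0, 0, 0, 12, 7]; [0, 0, 0, 0, 0, 0, 0, 14]] (rows listed top to bottom)


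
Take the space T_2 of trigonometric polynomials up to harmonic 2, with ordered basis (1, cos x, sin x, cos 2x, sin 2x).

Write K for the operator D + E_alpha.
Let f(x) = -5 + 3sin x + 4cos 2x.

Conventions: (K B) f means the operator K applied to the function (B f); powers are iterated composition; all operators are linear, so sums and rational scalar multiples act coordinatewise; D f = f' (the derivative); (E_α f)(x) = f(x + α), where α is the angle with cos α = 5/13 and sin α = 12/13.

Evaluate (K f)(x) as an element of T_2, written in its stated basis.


D f = 3cos x - 8sin 2x
E_alpha f = -5 + (36/13)cos x + (15/13)sin x - (476/169)cos 2x - (480/169)sin 2x
(D + E_alpha) f = -5 + (75/13)cos x + (15/13)sin x - (476/169)cos 2x - (1832/169)sin 2x

the result is g(x) = -5 + (75/13)cos x + (15/13)sin x - (476/169)cos 2x - (1832/169)sin 2x


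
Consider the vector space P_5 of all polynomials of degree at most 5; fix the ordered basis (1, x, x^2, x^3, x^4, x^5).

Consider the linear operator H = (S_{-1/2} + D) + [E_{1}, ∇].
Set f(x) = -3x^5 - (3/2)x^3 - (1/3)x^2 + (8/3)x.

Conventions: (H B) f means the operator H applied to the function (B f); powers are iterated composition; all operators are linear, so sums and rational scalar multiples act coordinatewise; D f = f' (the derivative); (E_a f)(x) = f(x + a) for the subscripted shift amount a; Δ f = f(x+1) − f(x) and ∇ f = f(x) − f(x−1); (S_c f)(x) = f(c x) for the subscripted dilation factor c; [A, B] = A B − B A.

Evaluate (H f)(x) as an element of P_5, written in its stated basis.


S_{-1/2} f = (3/32)x^5 + (3/16)x^3 - (1/12)x^2 - (4/3)x
D f = -15x^4 - (9/2)x^2 - (2/3)x + 8/3
(S_{-1/2} + D) f = (3/32)x^5 - 15x^4 + (3/16)x^3 - (55/12)x^2 - 2x + 8/3
∇ f = -15x^4 + 30x^3 - (69/2)x^2 + (113/6)x - 3/2
E_{1} ∇ f = -15x^4 - 30x^3 - (69/2)x^2 - (121/6)x - 13/6
E_{1} f = -3x^5 - 15x^4 - (63/2)x^3 - (209/6)x^2 - (35/2)x - 13/6
∇ E_{1} f = -15x^4 - 30x^3 - (69/2)x^2 - (121/6)x - 13/6
[E_{1}, ∇] f = 0
((S_{-1/2} + D) + [E_{1}, ∇]) f = (3/32)x^5 - 15x^4 + (3/16)x^3 - (55/12)x^2 - 2x + 8/3

the result is g(x) = (3/32)x^5 - 15x^4 + (3/16)x^3 - (55/12)x^2 - 2x + 8/3


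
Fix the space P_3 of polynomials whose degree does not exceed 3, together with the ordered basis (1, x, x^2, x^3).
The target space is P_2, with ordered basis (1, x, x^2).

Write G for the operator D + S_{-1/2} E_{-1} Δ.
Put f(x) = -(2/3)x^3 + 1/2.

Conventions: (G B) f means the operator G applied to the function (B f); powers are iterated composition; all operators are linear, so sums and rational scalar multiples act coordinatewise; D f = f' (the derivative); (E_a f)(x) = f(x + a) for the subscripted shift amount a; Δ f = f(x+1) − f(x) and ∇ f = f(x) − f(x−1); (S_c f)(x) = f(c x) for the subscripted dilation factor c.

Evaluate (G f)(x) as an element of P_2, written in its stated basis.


g(x) = -(5/2)x^2 - x - 2/3

D f = -2x^2
Δ f = -2x^2 - 2x - 2/3
E_{-1} Δ f = -2x^2 + 2x - 2/3
S_{-1/2} E_{-1} Δ f = -(1/2)x^2 - x - 2/3
(D + S_{-1/2} E_{-1} Δ) f = -(5/2)x^2 - x - 2/3


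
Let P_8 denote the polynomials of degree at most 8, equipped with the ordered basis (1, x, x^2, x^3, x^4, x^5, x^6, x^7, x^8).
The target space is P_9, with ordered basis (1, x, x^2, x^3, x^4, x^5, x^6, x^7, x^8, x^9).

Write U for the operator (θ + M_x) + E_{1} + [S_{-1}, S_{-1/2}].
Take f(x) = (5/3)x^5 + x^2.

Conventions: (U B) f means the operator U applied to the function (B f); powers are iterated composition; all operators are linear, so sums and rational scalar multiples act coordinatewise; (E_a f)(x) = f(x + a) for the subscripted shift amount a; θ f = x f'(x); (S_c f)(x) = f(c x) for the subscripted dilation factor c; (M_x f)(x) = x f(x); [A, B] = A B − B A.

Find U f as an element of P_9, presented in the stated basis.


θ f = (25/3)x^5 + 2x^2
M_x f = (5/3)x^6 + x^3
(θ + M_x) f = (5/3)x^6 + (25/3)x^5 + x^3 + 2x^2
E_{1} f = (5/3)x^5 + (25/3)x^4 + (50/3)x^3 + (53/3)x^2 + (31/3)x + 8/3
S_{-1/2} f = -(5/96)x^5 + (1/4)x^2
S_{-1} S_{-1/2} f = (5/96)x^5 + (1/4)x^2
S_{-1} f = -(5/3)x^5 + x^2
S_{-1/2} S_{-1} f = (5/96)x^5 + (1/4)x^2
[S_{-1}, S_{-1/2}] f = 0
((θ + M_x) + E_{1} + [S_{-1}, S_{-1/2}]) f = (5/3)x^6 + 10x^5 + (25/3)x^4 + (53/3)x^3 + (59/3)x^2 + (31/3)x + 8/3

the image equals g(x) = (5/3)x^6 + 10x^5 + (25/3)x^4 + (53/3)x^3 + (59/3)x^2 + (31/3)x + 8/3


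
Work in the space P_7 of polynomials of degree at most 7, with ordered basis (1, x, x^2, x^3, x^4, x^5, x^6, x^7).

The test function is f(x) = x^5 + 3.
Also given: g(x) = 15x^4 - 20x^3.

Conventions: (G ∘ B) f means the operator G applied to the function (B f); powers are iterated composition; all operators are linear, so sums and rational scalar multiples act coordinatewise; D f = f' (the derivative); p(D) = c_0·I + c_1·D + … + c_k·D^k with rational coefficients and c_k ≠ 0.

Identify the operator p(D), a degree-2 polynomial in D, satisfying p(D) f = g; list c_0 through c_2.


p(D) = 3·D − D^2, i.e. c_0 = 0, c_1 = 3, c_2 = -1

D^0 f = x^5 + 3
D^1 f = 5x^4
D^2 f = 20x^3
matching coefficients of g against c_0 f + c_1 Df + … from the top degree down determines the c_i
solution: c_0 = 0, c_1 = 3, c_2 = -1


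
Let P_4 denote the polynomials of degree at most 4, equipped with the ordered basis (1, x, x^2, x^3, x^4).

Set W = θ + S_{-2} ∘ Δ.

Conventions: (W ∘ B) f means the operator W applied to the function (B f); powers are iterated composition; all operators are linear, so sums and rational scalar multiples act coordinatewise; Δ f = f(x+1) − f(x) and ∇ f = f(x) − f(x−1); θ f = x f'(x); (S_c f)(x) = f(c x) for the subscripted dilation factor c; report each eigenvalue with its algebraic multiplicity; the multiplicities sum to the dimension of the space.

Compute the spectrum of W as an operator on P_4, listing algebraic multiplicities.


λ = 0 (multiplicity 1), λ = 1 (multiplicity 1), λ = 2 (multiplicity 1), λ = 3 (multiplicity 1), λ = 4 (multiplicity 1)

image of 1: 0
image of x: x + 1
image of x^2: 2x^2 - 4x + 1
image of x^3: 3x^3 + 12x^2 - 6x + 1
image of x^4: 4x^4 - 32x^3 + 24x^2 - 8x + 1
the matrix is upper triangular; its diagonal is (0, 1, 2, 3, 4)
for a triangular matrix the eigenvalues are the diagonal entries, with algebraic multiplicity their repetition count


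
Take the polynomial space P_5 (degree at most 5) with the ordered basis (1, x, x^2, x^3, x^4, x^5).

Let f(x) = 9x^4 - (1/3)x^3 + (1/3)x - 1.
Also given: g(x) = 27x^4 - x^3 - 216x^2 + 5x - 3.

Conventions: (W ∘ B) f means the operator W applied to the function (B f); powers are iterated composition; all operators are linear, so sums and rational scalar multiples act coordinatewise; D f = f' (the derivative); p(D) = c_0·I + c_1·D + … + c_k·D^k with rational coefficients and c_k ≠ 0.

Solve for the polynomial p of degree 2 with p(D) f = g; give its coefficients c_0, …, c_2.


c_0 = 3, c_1 = 0, c_2 = -2

D^0 f = 9x^4 - (1/3)x^3 + (1/3)x - 1
D^1 f = 36x^3 - x^2 + 1/3
D^2 f = 108x^2 - 2x
matching coefficients of g against c_0 f + c_1 Df + … from the top degree down determines the c_i
solution: c_0 = 3, c_1 = 0, c_2 = -2


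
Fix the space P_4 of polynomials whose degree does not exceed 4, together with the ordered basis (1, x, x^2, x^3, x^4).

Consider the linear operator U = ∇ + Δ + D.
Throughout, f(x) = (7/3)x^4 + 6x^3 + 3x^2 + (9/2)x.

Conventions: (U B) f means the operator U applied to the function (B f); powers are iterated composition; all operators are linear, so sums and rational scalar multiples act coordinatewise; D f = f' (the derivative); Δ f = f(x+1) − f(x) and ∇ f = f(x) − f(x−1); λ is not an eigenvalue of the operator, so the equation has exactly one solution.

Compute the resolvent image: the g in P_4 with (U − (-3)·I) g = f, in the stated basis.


the image equals g(x) = (7/9)x^4 - (10/9)x^3 + (13/3)x^2 - (499/54)x + 539/54

write g with unknown coordinates in the stated basis and equate coefficients in (U − (-3)·I) g = f
solving from the highest basis element down gives g = (7/9)x^4 - (10/9)x^3 + (13/3)x^2 - (499/54)x + 539/54
check: U g = (28/3)x^3 - 10x^2 + (290/9)x - 539/18
so U g − (-3)·g = (7/3)x^4 + 6x^3 + 3x^2 + (9/2)x = f ✓


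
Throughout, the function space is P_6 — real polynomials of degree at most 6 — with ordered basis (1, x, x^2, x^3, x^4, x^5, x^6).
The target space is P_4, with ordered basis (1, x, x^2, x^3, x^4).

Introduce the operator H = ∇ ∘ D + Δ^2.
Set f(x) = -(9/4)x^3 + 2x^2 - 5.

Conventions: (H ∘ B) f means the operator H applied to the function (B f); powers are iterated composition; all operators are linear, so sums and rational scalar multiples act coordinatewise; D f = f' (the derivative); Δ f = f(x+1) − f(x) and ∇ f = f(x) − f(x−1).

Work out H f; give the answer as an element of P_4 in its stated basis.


D f = -(27/4)x^2 + 4x
∇ D f = -(27/2)x + 43/4
Δ f = -(27/4)x^2 - (11/4)x - 1/4
Δ Δ f = -(27/2)x - 19/2
(∇ ∘ D + Δ^2) f = -27x + 5/4

the image equals g(x) = -27x + 5/4


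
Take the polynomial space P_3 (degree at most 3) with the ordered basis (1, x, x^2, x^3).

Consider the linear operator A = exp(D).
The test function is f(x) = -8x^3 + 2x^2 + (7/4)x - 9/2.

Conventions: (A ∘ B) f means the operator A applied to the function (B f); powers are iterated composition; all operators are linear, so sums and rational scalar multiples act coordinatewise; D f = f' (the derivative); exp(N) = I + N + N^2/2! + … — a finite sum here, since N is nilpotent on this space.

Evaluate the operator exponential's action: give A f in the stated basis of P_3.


order-1 term: -24x^2 + 4x + 7/4
order-2 term: -24x + 2
order-3 term: -8
the series for exp(D) f terminates at order 3
exp(D) f = -8x^3 - 22x^2 - (73/4)x - 35/4

g(x) = -8x^3 - 22x^2 - (73/4)x - 35/4


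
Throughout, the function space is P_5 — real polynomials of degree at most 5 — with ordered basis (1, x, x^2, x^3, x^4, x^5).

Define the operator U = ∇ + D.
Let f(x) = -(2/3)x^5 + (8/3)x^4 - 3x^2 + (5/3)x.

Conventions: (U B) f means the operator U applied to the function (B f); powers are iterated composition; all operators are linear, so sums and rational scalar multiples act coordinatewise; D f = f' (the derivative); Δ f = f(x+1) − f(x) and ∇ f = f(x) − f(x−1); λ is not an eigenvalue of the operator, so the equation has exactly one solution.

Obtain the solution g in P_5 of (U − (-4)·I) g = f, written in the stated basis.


write g with unknown coordinates in the stated basis and equate coefficients in (U − (-4)·I) g = f
solving from the highest basis element down gives g = -(1/6)x^5 + (13/12)x^4 - (31/12)x^3 + (31/6)x^2 - (383/48)x + 599/96
check: U g = -(5/3)x^4 + (31/3)x^3 - (71/3)x^2 + (403/12)x - 599/24
so U g − (-4)·g = -(2/3)x^5 + (8/3)x^4 - 3x^2 + (5/3)x = f ✓

g(x) = -(1/6)x^5 + (13/12)x^4 - (31/12)x^3 + (31/6)x^2 - (383/48)x + 599/96


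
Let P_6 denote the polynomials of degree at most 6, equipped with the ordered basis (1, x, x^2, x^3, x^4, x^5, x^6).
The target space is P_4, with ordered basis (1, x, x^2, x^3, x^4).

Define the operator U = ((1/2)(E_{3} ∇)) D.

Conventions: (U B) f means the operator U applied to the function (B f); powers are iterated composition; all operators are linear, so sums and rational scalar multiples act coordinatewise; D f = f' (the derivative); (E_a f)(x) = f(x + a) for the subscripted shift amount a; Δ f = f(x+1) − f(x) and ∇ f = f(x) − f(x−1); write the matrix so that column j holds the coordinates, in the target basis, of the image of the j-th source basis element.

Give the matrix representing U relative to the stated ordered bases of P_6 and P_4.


image of 1: 0
image of x: 0
image of x^2: 1
image of x^3: 3x + 15/2
image of x^4: 6x^2 + 30x + 38
image of x^5: 10x^3 + 75x^2 + 190x + 325/2
image of x^6: 15x^4 + 150x^3 + 570x^2 + 975x + 633
each image's coordinates form column j of the matrix

the matrix is [[0, 0, 1, 15/2, 38, 325/2, 633]; [0, 0, 0, 3, 30, 190, 975]; [0, 0, 0, 0, 6, 75, 570]; [0, 0, 0, 0, 0, 10, 150]; [0, 0, 0, 0, 0, 0, 15]] (rows listed top to bottom)


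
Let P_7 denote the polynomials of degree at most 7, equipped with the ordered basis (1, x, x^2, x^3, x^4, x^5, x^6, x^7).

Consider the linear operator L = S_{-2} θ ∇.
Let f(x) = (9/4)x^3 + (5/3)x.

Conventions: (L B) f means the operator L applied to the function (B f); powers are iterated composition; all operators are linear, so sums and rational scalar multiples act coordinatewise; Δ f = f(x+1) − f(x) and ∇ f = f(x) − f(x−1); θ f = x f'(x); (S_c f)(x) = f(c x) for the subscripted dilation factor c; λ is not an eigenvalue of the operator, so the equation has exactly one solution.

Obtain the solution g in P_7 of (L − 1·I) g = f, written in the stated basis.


the image equals g(x) = -(9/4)x^3 - 54x^2 + (1205/6)x

write g with unknown coordinates in the stated basis and equate coefficients in (L − 1·I) g = f
solving from the highest basis element down gives g = -(9/4)x^3 - 54x^2 + (1205/6)x
check: L g = -54x^2 + (405/2)x
so L g − 1·g = (9/4)x^3 + (5/3)x = f ✓


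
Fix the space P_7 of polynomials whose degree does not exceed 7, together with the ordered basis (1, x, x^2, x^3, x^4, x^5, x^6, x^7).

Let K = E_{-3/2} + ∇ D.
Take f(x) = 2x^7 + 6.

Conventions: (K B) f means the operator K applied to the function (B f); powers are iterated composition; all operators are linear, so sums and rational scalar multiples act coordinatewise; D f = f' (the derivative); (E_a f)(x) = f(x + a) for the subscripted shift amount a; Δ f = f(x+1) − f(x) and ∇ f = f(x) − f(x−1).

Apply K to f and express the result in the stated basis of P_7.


the image equals g(x) = 2x^7 - 21x^6 + (357/2)x^5 - (1785/4)x^4 + (5075/8)x^3 - (8463/16)x^2 + (7791/32)x - 2699/64

E_{-3/2} f = 2x^7 - 21x^6 + (189/2)x^5 - (945/4)x^4 + (2835/8)x^3 - (5103/16)x^2 + (5103/32)x - 1803/64
D f = 14x^6
∇ D f = 84x^5 - 210x^4 + 280x^3 - 210x^2 + 84x - 14
(E_{-3/2} + ∇ D) f = 2x^7 - 21x^6 + (357/2)x^5 - (1785/4)x^4 + (5075/8)x^3 - (8463/16)x^2 + (7791/32)x - 2699/64


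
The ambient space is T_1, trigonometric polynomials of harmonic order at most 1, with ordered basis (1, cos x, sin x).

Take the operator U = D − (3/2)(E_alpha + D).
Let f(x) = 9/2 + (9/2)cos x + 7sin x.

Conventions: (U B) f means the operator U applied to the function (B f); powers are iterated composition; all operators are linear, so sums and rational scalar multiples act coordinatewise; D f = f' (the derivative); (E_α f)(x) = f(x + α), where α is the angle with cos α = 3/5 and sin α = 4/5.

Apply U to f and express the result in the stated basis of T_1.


D f = 7cos x - (9/2)sin x
E_alpha f = 9/2 + (83/10)cos x + (3/5)sin x
D f = 7cos x - (9/2)sin x
(E_alpha + D) f = 9/2 + (153/10)cos x - (39/10)sin x
(-(3/2)(E_alpha + D)) f = -27/4 - (459/20)cos x + (117/20)sin x
(D − (3/2)(E_alpha + D)) f = -27/4 - (319/20)cos x + (27/20)sin x

the image equals g(x) = -27/4 - (319/20)cos x + (27/20)sin x


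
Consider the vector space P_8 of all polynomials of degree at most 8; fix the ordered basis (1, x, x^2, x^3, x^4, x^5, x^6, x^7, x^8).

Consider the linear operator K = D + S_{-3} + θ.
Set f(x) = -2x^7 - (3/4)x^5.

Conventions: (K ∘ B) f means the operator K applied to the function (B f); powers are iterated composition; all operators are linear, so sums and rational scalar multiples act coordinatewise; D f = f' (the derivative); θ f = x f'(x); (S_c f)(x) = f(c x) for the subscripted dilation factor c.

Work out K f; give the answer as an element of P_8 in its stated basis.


the result is g(x) = 4360x^7 - 14x^6 + (357/2)x^5 - (15/4)x^4

D f = -14x^6 - (15/4)x^4
S_{-3} f = 4374x^7 + (729/4)x^5
θ f = -14x^7 - (15/4)x^5
(D + S_{-3} + θ) f = 4360x^7 - 14x^6 + (357/2)x^5 - (15/4)x^4


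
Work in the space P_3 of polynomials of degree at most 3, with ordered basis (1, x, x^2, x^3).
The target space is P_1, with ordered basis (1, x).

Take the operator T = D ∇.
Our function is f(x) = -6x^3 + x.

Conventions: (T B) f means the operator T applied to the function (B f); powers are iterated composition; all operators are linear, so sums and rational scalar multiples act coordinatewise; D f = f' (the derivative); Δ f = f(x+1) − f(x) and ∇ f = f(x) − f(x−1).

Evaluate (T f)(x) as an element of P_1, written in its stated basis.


the result is g(x) = -36x + 18

∇ f = -18x^2 + 18x - 5
D ∇ f = -36x + 18


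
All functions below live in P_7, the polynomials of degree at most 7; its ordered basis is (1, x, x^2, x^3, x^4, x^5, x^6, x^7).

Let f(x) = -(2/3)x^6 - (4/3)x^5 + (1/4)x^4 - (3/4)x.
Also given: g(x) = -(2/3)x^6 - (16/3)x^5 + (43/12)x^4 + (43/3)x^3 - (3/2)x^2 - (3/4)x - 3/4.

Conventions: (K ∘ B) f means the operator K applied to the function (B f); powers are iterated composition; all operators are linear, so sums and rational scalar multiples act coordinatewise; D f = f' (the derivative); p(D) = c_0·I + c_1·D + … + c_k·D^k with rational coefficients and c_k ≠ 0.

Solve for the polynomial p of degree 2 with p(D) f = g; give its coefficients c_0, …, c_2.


D^0 f = -(2/3)x^6 - (4/3)x^5 + (1/4)x^4 - (3/4)x
D^1 f = -4x^5 - (20/3)x^4 + x^3 - 3/4
D^2 f = -20x^4 - (80/3)x^3 + 3x^2
matching coefficients of g against c_0 f + c_1 Df + … from the top degree down determines the c_i
solution: c_0 = 1, c_1 = 1, c_2 = -1/2

c_0 = 1, c_1 = 1, c_2 = -1/2


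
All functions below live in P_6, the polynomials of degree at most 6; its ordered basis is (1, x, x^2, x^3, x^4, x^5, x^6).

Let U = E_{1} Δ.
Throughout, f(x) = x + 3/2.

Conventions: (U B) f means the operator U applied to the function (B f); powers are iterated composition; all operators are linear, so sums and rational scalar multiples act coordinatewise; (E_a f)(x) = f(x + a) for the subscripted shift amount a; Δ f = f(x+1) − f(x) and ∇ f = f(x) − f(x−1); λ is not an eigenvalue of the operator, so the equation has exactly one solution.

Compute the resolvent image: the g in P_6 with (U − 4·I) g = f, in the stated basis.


the result is g(x) = -(1/4)x - 7/16

write g with unknown coordinates in the stated basis and equate coefficients in (U − 4·I) g = f
solving from the highest basis element down gives g = -(1/4)x - 7/16
check: U g = -1/4
so U g − 4·g = x + 3/2 = f ✓


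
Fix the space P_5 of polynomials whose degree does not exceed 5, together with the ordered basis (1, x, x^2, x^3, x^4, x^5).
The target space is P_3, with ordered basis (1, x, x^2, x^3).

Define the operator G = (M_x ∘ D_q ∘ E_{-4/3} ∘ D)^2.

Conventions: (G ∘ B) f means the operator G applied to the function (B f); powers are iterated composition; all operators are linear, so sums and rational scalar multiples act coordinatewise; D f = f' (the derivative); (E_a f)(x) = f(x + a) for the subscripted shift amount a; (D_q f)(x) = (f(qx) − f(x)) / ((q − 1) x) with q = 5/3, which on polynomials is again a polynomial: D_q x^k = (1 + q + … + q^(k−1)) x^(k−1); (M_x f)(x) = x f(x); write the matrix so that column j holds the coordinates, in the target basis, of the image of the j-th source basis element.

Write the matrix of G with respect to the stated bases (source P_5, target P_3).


image of 1: 0
image of x: 0
image of x^2: 0
image of x^3: 16x
image of x^4: (1568/9)x^2 - (2336/9)x
image of x^5: (266560/243)x^3 - (268160/81)x^2 + (204160/81)x
each image's coordinates form column j of the matrix

the matrix is [[0, 0, 0, 0, 0, 0]; [0, 0, 0, 16, -2336/9, 204160/81]; [0, 0, 0, 0, 1568/9, -268160/81]; [0, 0, 0, 0, 0, 266560/243]] (rows listed top to bottom)


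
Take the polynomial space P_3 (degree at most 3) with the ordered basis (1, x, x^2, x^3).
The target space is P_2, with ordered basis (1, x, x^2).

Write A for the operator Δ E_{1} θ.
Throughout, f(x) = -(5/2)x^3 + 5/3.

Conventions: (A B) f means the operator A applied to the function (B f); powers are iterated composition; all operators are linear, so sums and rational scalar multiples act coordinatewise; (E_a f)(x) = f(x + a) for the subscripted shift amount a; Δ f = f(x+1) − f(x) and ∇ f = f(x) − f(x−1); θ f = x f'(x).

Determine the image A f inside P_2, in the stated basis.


the image equals g(x) = -(45/2)x^2 - (135/2)x - 105/2

θ f = -(15/2)x^3
E_{1} θ f = -(15/2)x^3 - (45/2)x^2 - (45/2)x - 15/2
Δ (E_{1} θ) f = -(45/2)x^2 - (135/2)x - 105/2


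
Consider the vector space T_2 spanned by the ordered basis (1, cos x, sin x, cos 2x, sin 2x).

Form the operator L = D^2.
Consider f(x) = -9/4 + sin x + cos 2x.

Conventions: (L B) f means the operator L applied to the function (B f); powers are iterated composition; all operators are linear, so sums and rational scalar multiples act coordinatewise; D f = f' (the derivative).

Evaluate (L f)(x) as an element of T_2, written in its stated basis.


D f = cos x - 2sin 2x
D D f = -sin x - 4cos 2x

the image equals g(x) = -sin x - 4cos 2x


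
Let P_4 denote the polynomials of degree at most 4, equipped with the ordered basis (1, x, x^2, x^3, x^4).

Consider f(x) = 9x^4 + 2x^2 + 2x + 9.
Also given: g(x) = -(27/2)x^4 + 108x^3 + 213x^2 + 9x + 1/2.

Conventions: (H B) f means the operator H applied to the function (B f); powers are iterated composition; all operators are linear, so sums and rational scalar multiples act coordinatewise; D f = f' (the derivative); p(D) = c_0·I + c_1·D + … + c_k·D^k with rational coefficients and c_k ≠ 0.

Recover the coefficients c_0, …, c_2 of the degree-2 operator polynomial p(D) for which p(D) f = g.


D^0 f = 9x^4 + 2x^2 + 2x + 9
D^1 f = 36x^3 + 4x + 2
D^2 f = 108x^2 + 4
matching coefficients of g against c_0 f + c_1 Df + … from the top degree down determines the c_i
solution: c_0 = -3/2, c_1 = 3, c_2 = 2

c_0 = -3/2, c_1 = 3, c_2 = 2


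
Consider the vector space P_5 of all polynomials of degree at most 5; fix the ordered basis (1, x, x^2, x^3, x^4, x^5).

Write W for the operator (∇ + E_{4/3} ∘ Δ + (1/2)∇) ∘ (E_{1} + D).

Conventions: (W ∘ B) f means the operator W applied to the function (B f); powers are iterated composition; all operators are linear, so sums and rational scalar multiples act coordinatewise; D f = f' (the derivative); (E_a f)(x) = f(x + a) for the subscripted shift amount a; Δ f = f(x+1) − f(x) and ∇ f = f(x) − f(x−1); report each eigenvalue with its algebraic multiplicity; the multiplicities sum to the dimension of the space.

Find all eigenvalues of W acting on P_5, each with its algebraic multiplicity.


image of 1: 0
image of x: 5/2
image of x^2: 5x + 73/6
image of x^3: (15/2)x^2 + (73/2)x + 97/3
image of x^4: 10x^3 + 73x^2 + (388/3)x + 7703/54
image of x^5: (25/2)x^4 + (365/3)x^3 + (970/3)x^2 + (38515/54)x + 37970/81
the matrix is upper triangular; its diagonal is (0, 0, 0, 0, 0, 0)
for a triangular matrix the eigenvalues are the diagonal entries, with algebraic multiplicity their repetition count

λ = 0 (multiplicity 6)


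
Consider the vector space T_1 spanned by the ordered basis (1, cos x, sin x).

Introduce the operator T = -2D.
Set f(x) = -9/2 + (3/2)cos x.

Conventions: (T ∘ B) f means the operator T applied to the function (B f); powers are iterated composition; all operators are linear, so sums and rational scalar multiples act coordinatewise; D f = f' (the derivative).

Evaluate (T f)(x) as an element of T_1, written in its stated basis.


g(x) = 3sin x

D f = -(3/2)sin x
(-2D) f = 3sin x


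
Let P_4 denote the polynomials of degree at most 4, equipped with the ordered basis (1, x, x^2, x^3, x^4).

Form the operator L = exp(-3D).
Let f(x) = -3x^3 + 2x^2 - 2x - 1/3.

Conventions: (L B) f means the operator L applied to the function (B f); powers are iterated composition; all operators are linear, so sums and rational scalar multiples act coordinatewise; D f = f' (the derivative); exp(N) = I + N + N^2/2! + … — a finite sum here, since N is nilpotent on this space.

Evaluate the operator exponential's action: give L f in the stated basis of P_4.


order-1 term: 27x^2 - 12x + 6
order-2 term: -81x + 18
order-3 term: 81
the series for exp(-3D) f terminates at order 3
exp(-3D) f = -3x^3 + 29x^2 - 95x + 314/3

the result is g(x) = -3x^3 + 29x^2 - 95x + 314/3


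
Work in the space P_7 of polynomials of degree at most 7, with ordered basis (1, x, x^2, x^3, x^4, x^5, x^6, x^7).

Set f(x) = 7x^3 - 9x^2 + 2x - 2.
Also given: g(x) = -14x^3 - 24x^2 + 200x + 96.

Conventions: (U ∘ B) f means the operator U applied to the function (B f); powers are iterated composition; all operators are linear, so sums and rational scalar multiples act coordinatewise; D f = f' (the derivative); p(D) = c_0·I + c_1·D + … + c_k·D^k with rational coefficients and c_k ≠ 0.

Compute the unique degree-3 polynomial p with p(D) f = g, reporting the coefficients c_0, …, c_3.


c_0 = -2, c_1 = -2, c_2 = 4, c_3 = 4

D^0 f = 7x^3 - 9x^2 + 2x - 2
D^1 f = 21x^2 - 18x + 2
D^2 f = 42x - 18
D^3 f = 42
matching coefficients of g against c_0 f + c_1 Df + … from the top degree down determines the c_i
solution: c_0 = -2, c_1 = -2, c_2 = 4, c_3 = 4


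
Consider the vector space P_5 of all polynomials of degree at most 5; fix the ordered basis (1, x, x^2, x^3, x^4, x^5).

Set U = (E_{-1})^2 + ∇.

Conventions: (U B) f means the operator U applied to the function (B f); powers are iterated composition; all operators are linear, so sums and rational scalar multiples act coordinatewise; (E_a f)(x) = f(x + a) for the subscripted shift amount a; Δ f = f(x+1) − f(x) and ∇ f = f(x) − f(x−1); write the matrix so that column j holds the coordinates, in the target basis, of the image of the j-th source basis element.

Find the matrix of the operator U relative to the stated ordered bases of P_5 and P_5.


image of 1: 1
image of x: x - 1
image of x^2: x^2 - 2x + 3
image of x^3: x^3 - 3x^2 + 9x - 7
image of x^4: x^4 - 4x^3 + 18x^2 - 28x + 15
image of x^5: x^5 - 5x^4 + 30x^3 - 70x^2 + 75x - 31
each image's coordinates form column j of the matrix

the matrix is [[1, -1, 3, -7, 15, -31]; [0, 1, -2, 9, -28, 75]; [0, 0, 1, -3, 18, -70]; [0, 0, 0, 1, -4, 30]; [0, 0, 0, 0, 1, -5]; [0, 0, 0, 0, 0, 1]] (rows listed top to bottom)


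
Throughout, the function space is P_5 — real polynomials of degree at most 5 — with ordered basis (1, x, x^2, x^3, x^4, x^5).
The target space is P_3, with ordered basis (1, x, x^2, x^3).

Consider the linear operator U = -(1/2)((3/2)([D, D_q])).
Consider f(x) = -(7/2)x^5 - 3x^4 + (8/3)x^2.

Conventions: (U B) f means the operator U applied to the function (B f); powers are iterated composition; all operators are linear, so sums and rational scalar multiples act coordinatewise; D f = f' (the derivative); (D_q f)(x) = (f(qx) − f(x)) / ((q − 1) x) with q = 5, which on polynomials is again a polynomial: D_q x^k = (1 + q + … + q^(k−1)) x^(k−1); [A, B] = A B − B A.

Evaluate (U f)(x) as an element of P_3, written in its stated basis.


the image equals g(x) = 6153x^3 + 774x^2 - 8

D_q f = -(5467/2)x^4 - 468x^3 + 16x
D D_q f = -10934x^3 - 1404x^2 + 16
D f = -(35/2)x^4 - 12x^3 + (16/3)x
D_q D f = -2730x^3 - 372x^2 + 16/3
[D, D_q] f = -8204x^3 - 1032x^2 + 32/3
((3/2)([D, D_q])) f = -12306x^3 - 1548x^2 + 16
(-(1/2)((3/2)([D, D_q]))) f = 6153x^3 + 774x^2 - 8
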